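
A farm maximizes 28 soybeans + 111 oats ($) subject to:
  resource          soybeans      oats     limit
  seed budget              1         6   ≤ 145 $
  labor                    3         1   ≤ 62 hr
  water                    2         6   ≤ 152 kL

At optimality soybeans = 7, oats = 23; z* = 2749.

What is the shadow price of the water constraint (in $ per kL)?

9.5

Binding: seed budget and water. Non-binding: labor (18 unused).
Slack constraints have shadow price 0 (complementary slackness).
Dual feasibility on the basic columns requires 1·y_seed budget + 2·y_water = 28, 6·y_seed budget + 6·y_water = 111.
This yields shadow prices y_seed budget = 9, y_water = 9.5.
Shadow price of water = 9.5.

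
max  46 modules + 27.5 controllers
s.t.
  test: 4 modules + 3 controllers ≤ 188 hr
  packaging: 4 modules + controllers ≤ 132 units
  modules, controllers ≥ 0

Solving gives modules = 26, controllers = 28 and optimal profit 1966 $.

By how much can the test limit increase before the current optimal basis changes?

Binding constraints: test, packaging. The basis is B = [[4,3],[4,1]] with det -8.
Per unit increase in test, x* moves by d = (-0.125, 0.5).
The basis stays optimal until modules reaches 0; allowable increase = 208 hr.

208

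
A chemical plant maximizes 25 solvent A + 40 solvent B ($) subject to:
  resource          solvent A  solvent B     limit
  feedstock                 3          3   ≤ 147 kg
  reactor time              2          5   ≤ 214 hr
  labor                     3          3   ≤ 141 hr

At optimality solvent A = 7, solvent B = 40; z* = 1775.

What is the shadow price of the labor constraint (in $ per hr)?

Check each constraint at x*: feedstock 141/147 (slack 6); reactor time 214/214 (tight); labor 141/141 (tight).
Since feedstock is not tight, its dual is 0.
From A_Bᵀ y = c: 2·y_reactor time + 3·y_labor = 25; 5·y_reactor time + 3·y_labor = 40.
→ y_reactor time = 5 and y_labor = 5.
Shadow price of labor = 5.

5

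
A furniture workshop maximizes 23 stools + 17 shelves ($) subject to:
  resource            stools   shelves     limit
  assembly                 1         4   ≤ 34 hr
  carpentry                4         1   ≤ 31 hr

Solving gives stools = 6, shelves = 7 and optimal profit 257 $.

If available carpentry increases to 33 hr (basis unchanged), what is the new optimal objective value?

267

Check each constraint at x*: assembly 34/34 (tight); carpentry 31/31 (tight).
From A_Bᵀ y = c: 1·y_assembly + 4·y_carpentry = 23; 4·y_assembly + 1·y_carpentry = 17.
This yields shadow prices y_assembly = 3, y_carpentry = 5.
Δz = y_carpentry·Δb = 5 × (2) = 10, so new z* = 257 + 10 = 267.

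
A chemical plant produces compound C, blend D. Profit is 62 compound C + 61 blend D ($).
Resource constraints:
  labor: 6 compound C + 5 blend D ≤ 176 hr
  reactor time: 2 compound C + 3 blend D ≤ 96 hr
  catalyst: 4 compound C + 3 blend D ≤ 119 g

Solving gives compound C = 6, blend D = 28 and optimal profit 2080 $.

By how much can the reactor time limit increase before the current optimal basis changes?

Binding constraints: labor, reactor time. The basis is B = [[6,5],[2,3]] with det 8.
Per unit increase in reactor time, x* moves by d = (-0.625, 0.75).
The basis stays optimal until compound C reaches 0; allowable increase = 9.6 hr.

9.6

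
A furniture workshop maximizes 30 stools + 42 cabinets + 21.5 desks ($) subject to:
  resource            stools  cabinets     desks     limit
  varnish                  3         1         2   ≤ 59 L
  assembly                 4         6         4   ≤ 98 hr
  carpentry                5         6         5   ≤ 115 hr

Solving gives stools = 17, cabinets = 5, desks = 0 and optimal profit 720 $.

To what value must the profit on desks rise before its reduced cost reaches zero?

Binding: assembly and carpentry. Non-binding: varnish (3 unused).
By complementary slackness, y = 0 for the non-binding constraint.
From A_Bᵀ y = c: 4·y_assembly + 5·y_carpentry = 30; 6·y_assembly + 6·y_carpentry = 42.
Solving: y_assembly = 5, y_carpentry = 2.
desks enters the basis when its profit ≥ yᵀa₃ = 5·4 + 2·5 = 30.

30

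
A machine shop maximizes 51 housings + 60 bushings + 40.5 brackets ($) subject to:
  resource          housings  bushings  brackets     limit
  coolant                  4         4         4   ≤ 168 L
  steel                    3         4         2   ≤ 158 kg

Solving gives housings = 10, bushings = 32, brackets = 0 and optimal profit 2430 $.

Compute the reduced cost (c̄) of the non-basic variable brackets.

-1.5

At the optimum: coolant uses 168 of 168 (binding); steel uses 158 of 158 (binding).
The binding rows give the dual system: 4·y_coolant + 3·y_steel = 51 and 4·y_coolant + 4·y_steel = 60.
This yields shadow prices y_coolant = 6, y_steel = 9.
Reduced cost of brackets: c₃ − yᵀa₃ = 40.5 − (6·4 + 9·2) = 40.5 − 42 = -1.5.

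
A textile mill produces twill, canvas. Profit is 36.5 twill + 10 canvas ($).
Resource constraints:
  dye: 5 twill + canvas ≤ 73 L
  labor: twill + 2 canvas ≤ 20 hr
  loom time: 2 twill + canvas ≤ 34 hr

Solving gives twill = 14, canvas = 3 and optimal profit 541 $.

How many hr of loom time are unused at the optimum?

loom time used = 2·14 + 1·3 = 31; slack = 34 − 31 = 3.

3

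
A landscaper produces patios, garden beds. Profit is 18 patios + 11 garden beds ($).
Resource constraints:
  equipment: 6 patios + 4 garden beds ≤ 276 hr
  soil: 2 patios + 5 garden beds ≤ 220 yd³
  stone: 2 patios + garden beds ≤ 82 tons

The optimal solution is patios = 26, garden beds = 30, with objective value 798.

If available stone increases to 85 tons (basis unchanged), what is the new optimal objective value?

Binding: equipment and stone. Non-binding: soil (18 unused).
By complementary slackness, y = 0 for the non-binding constraint.
The binding rows give the dual system: 6·y_equipment + 2·y_stone = 18 and 4·y_equipment + 1·y_stone = 11.
→ y_equipment = 2 and y_stone = 3.
Δz = y_stone·Δb = 3 × (3) = 9, so new z* = 798 + 9 = 807.

807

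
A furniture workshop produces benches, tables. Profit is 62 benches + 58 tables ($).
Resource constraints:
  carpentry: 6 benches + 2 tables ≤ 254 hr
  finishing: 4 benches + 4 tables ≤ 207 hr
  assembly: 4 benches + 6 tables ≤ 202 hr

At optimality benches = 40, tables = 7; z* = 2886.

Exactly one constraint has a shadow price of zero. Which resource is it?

carpentry: 254/254 (binding)
finishing: 188/207 (slack 19)
assembly: 202/202 (binding)
By complementary slackness, a constraint with positive slack has shadow price 0 → finishing.

finishing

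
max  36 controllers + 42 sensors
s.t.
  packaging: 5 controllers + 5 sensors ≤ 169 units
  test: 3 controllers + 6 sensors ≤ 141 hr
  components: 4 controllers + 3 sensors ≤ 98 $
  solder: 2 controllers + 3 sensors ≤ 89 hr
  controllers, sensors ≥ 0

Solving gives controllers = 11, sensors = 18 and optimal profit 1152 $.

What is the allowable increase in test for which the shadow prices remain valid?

Binding constraints: test, components. The basis is B = [[3,6],[4,3]] with det -15.
Per unit increase in test, x* moves by d = (-0.2, 0.2667).
The basis stays optimal until solder becomes binding; allowable increase = 32.5 hr.

32.5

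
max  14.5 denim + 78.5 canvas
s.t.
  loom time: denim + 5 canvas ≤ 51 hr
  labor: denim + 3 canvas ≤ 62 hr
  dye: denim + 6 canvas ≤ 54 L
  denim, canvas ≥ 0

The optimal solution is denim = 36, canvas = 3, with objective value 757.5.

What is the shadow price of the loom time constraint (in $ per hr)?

8.5

At the optimum: loom time uses 51 of 51 (binding); labor uses 45 of 62 (slack = 17); dye uses 54 of 54 (binding).
Slack constraints have shadow price 0 (complementary slackness).
From A_Bᵀ y = c: 1·y_loom time + 1·y_dye = 14.5; 5·y_loom time + 6·y_dye = 78.5.
This yields shadow prices y_loom time = 8.5, y_dye = 6.
Shadow price of loom time = 8.5.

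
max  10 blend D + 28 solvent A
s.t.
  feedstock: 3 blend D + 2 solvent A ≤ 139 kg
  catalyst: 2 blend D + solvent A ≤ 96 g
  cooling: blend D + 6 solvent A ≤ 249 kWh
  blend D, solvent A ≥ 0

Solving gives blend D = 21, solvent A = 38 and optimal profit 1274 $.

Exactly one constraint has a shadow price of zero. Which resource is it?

catalyst

feedstock: 139/139 (binding)
catalyst: 80/96 (slack 16)
cooling: 249/249 (binding)
By complementary slackness, a constraint with positive slack has shadow price 0 → catalyst.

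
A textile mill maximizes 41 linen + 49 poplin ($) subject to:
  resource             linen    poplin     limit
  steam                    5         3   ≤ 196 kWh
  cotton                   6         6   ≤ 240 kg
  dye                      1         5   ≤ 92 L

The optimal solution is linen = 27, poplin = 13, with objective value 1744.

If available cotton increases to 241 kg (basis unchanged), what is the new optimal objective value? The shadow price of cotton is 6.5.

1750.5

Δb = 1, so new z* = 1744 + (6.5)·(1) = 1744 + 6.5 = 1750.5.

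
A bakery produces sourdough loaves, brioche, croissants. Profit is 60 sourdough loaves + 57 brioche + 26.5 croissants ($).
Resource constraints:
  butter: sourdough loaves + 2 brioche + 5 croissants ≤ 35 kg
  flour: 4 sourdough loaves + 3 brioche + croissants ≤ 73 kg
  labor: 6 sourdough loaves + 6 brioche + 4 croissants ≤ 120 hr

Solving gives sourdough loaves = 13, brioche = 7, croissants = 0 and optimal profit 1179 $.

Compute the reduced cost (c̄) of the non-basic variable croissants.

Check each constraint at x*: butter 27/35 (slack 8); flour 73/73 (tight); labor 120/120 (tight).
Since butter is not tight, its dual is 0.
From A_Bᵀ y = c: 4·y_flour + 6·y_labor = 60; 3·y_flour + 6·y_labor = 57.
This yields shadow prices y_flour = 3, y_labor = 8.
Reduced cost of croissants: c₃ − yᵀa₃ = 26.5 − (3·1 + 8·4) = 26.5 − 35 = -8.5.

-8.5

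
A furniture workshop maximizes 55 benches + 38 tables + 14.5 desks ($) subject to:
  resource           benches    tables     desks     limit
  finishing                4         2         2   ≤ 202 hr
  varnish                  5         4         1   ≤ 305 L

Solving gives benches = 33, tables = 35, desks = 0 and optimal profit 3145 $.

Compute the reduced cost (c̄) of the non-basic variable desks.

At the optimum: finishing uses 202 of 202 (binding); varnish uses 305 of 305 (binding).
From A_Bᵀ y = c: 4·y_finishing + 5·y_varnish = 55; 2·y_finishing + 4·y_varnish = 38.
→ y_finishing = 5 and y_varnish = 7.
Reduced cost of desks: c₃ − yᵀa₃ = 14.5 − (5·2 + 7·1) = 14.5 − 17 = -2.5.

-2.5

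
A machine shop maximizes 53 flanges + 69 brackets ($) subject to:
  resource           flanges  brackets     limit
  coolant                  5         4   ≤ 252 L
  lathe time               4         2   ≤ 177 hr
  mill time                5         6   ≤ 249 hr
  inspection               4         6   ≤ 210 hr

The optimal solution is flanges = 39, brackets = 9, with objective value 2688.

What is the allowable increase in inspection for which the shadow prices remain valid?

39

Binding constraints: mill time, inspection. The basis is B = [[5,6],[4,6]] with det 6.
Per unit increase in inspection, x* moves by d = (-1, 0.8333).
The basis stays optimal until flanges reaches 0; allowable increase = 39 hr.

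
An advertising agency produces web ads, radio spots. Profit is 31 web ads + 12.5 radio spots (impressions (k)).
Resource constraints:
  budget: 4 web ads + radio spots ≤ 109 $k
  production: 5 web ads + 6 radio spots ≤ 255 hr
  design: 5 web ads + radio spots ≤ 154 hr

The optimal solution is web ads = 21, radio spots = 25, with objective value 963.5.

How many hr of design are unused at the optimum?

design used = 5·21 + 1·25 = 130; slack = 154 − 130 = 24.

24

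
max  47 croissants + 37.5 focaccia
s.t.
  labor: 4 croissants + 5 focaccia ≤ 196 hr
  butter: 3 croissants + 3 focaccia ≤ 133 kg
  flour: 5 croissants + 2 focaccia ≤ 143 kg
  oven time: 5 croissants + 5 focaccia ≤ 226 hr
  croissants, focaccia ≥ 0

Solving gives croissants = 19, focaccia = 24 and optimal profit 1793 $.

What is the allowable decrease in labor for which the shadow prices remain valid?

81.6

Binding constraints: labor, flour. The basis is B = [[4,5],[5,2]] with det -17.
Per unit decrease in labor, x* moves by d = (0.1176, -0.2941).
The basis stays optimal until focaccia reaches 0; allowable decrease = 81.6 hr.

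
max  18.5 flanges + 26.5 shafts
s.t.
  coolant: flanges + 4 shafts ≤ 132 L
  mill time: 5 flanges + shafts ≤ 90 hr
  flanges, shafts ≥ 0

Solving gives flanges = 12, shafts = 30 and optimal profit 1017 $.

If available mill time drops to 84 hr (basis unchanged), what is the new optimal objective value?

1002

Check each constraint at x*: coolant 132/132 (tight); mill time 90/90 (tight).
From A_Bᵀ y = c: 1·y_coolant + 5·y_mill time = 18.5; 4·y_coolant + 1·y_mill time = 26.5.
→ y_coolant = 6 and y_mill time = 2.5.
Δz = y_mill time·Δb = 2.5 × (-6) = -15, so new z* = 1017 − 15 = 1002.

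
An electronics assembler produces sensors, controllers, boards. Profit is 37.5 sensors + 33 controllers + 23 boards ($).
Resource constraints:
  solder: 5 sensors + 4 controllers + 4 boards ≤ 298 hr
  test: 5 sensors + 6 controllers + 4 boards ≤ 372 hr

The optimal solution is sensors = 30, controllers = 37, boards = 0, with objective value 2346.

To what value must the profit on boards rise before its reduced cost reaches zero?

30

At the optimum: solder uses 298 of 298 (binding); test uses 372 of 372 (binding).
The binding rows give the dual system: 5·y_solder + 5·y_test = 37.5 and 4·y_solder + 6·y_test = 33.
This yields shadow prices y_solder = 6, y_test = 1.5.
boards enters the basis when its profit ≥ yᵀa₃ = 6·4 + 1.5·4 = 30.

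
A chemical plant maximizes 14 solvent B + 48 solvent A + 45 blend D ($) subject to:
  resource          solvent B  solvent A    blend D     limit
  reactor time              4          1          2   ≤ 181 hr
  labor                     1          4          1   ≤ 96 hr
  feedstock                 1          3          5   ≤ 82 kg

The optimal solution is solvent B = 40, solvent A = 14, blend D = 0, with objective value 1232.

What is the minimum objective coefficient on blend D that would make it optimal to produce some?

46

Check each constraint at x*: reactor time 174/181 (slack 7); labor 96/96 (tight); feedstock 82/82 (tight).
Since reactor time is not tight, its dual is 0.
From A_Bᵀ y = c: 1·y_labor + 1·y_feedstock = 14; 4·y_labor + 3·y_feedstock = 48.
This yields shadow prices y_labor = 6, y_feedstock = 8.
blend D enters the basis when its profit ≥ yᵀa₃ = 6·1 + 8·5 = 46.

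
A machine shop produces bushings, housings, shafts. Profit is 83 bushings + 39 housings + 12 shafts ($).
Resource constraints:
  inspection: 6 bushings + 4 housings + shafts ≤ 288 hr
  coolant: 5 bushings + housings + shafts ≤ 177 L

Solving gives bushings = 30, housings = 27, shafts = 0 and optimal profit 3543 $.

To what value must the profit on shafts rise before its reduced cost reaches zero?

Both inspection and coolant are binding at x*.
Dual feasibility on the basic columns requires 6·y_inspection + 5·y_coolant = 83, 4·y_inspection + 1·y_coolant = 39.
This yields shadow prices y_inspection = 8, y_coolant = 7.
shafts enters the basis when its profit ≥ yᵀa₃ = 8·1 + 7·1 = 15.

15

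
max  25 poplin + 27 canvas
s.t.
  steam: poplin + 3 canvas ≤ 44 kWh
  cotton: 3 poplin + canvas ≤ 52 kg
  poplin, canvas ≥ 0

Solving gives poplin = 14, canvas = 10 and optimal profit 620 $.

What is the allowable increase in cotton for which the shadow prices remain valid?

Binding constraints: steam, cotton. The basis is B = [[1,3],[3,1]] with det -8.
Per unit increase in cotton, x* moves by d = (0.375, -0.125).
The basis stays optimal until canvas reaches 0; allowable increase = 80 kg.

80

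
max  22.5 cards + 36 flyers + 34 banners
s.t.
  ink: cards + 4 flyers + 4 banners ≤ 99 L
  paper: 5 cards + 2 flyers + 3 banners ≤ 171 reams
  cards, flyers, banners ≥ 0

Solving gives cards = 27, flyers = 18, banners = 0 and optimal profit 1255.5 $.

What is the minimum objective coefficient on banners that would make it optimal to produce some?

At the optimum: ink uses 99 of 99 (binding); paper uses 171 of 171 (binding).
The binding rows give the dual system: 1·y_ink + 5·y_paper = 22.5 and 4·y_ink + 2·y_paper = 36.
This yields shadow prices y_ink = 7.5, y_paper = 3.
banners enters the basis when its profit ≥ yᵀa₃ = 7.5·4 + 3·3 = 39.

39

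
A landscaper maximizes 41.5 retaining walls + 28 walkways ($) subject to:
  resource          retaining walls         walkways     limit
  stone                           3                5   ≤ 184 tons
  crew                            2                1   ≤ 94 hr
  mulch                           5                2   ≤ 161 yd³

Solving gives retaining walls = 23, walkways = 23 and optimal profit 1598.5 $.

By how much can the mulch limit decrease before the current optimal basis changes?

87.4

Binding constraints: stone, mulch. The basis is B = [[3,5],[5,2]] with det -19.
Per unit decrease in mulch, x* moves by d = (-0.2632, 0.1579).
The basis stays optimal until retaining walls reaches 0; allowable decrease = 87.4 yd³.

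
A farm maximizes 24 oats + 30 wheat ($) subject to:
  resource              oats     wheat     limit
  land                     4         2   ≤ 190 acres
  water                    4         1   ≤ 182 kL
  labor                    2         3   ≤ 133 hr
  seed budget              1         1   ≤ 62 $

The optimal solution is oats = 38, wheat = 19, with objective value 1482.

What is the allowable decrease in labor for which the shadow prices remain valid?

22

Binding constraints: land, labor. The basis is B = [[4,2],[2,3]] with det 8.
Per unit decrease in labor, x* moves by d = (0.25, -0.5).
The basis stays optimal until water becomes binding; allowable decrease = 22 hr.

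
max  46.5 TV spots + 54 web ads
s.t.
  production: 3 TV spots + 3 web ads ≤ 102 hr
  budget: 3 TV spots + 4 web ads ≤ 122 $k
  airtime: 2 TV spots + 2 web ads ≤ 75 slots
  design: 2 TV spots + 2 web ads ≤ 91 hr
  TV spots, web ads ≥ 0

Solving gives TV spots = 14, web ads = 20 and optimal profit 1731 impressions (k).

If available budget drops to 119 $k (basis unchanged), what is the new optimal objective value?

At the optimum: production uses 102 of 102 (binding); budget uses 122 of 122 (binding); airtime uses 68 of 75 (slack = 7); design uses 68 of 91 (slack = 23).
By complementary slackness, y = 0 for the non-binding constraints.
Dual feasibility on the basic columns requires 3·y_production + 3·y_budget = 46.5, 3·y_production + 4·y_budget = 54.
This yields shadow prices y_production = 8, y_budget = 7.5.
Δz = y_budget·Δb = 7.5 × (-3) = -22.5, so new z* = 1731 − 22.5 = 1708.5.

1708.5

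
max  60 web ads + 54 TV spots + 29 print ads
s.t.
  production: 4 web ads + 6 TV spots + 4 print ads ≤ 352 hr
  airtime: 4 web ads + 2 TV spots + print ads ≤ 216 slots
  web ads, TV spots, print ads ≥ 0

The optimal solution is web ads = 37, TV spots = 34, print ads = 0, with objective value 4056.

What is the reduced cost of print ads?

-4

Both production and airtime are binding at x*.
Dual feasibility on the basic columns requires 4·y_production + 4·y_airtime = 60, 6·y_production + 2·y_airtime = 54.
This yields shadow prices y_production = 6, y_airtime = 9.
Reduced cost of print ads: c₃ − yᵀa₃ = 29 − (6·4 + 9·1) = 29 − 33 = -4.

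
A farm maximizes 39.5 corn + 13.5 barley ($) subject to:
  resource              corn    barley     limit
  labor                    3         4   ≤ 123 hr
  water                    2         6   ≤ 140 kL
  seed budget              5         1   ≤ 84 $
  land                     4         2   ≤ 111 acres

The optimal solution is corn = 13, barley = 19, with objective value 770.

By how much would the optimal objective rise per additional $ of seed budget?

Check each constraint at x*: labor 115/123 (slack 8); water 140/140 (tight); seed budget 84/84 (tight); land 90/111 (slack 21).
By complementary slackness, y = 0 for the non-binding constraints.
The binding rows give the dual system: 2·y_water + 5·y_seed budget = 39.5 and 6·y_water + 1·y_seed budget = 13.5.
Solving: y_water = 1, y_seed budget = 7.5.
Shadow price of seed budget = 7.5.

7.5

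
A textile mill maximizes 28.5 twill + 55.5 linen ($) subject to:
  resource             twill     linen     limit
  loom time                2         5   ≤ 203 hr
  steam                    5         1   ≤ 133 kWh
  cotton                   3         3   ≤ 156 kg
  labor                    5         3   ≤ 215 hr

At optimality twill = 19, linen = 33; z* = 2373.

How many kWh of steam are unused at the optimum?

steam used = 5·19 + 1·33 = 128; slack = 133 − 128 = 5.

5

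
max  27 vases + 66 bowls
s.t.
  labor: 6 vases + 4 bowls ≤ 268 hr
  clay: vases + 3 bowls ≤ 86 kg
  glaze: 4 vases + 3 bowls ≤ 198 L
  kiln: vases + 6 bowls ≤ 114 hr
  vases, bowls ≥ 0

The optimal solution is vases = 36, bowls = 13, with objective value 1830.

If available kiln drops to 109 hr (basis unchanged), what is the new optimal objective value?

1785

Check each constraint at x*: labor 268/268 (tight); clay 75/86 (slack 11); glaze 183/198 (slack 15); kiln 114/114 (tight).
Since clay, glaze are not tight, their duals are 0.
The binding rows give the dual system: 6·y_labor + 1·y_kiln = 27 and 4·y_labor + 6·y_kiln = 66.
This yields shadow prices y_labor = 3, y_kiln = 9.
Δz = y_kiln·Δb = 9 × (-5) = -45, so new z* = 1830 − 45 = 1785.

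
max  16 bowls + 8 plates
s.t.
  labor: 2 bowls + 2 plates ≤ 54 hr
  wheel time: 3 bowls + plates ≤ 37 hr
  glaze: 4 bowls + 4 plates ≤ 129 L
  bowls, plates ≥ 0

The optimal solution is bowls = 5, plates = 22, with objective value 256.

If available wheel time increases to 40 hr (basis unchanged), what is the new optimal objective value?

268

Check each constraint at x*: labor 54/54 (tight); wheel time 37/37 (tight); glaze 108/129 (slack 21).
By complementary slackness, y = 0 for the non-binding constraint.
From A_Bᵀ y = c: 2·y_labor + 3·y_wheel time = 16; 2·y_labor + 1·y_wheel time = 8.
→ y_labor = 2 and y_wheel time = 4.
Δz = y_wheel time·Δb = 4 × (3) = 12, so new z* = 256 + 12 = 268.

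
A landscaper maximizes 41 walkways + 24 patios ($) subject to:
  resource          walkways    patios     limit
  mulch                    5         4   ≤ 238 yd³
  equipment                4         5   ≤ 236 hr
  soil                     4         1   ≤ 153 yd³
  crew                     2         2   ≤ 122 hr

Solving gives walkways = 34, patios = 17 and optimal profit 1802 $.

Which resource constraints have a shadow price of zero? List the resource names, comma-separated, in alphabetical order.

crew, equipment

mulch: 238/238 (binding)
equipment: 221/236 (slack 15)
soil: 153/153 (binding)
crew: 102/122 (slack 20)
By complementary slackness, a constraint with positive slack has shadow price 0 → crew, equipment.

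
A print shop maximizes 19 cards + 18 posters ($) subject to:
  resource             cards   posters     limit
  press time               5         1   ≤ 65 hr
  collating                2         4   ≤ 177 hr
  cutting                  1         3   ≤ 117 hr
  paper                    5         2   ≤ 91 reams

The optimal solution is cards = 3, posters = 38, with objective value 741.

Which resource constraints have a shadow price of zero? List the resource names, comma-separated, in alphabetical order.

collating, press time

press time: 53/65 (slack 12)
collating: 158/177 (slack 19)
cutting: 117/117 (binding)
paper: 91/91 (binding)
By complementary slackness, a constraint with positive slack has shadow price 0 → collating, press time.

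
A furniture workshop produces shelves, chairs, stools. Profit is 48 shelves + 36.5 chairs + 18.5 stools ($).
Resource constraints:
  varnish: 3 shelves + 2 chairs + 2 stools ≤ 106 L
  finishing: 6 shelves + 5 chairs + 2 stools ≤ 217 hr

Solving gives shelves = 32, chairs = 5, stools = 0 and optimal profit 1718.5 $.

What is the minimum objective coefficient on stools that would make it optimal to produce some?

Check each constraint at x*: varnish 106/106 (tight); finishing 217/217 (tight).
From A_Bᵀ y = c: 3·y_varnish + 6·y_finishing = 48; 2·y_varnish + 5·y_finishing = 36.5.
Solving: y_varnish = 7, y_finishing = 4.5.
stools enters the basis when its profit ≥ yᵀa₃ = 7·2 + 4.5·2 = 23.

23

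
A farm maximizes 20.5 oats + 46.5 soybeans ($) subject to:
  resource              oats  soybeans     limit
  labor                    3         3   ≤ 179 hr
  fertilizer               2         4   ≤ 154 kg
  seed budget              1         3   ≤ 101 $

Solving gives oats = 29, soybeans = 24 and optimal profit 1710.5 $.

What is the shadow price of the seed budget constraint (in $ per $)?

Binding: fertilizer and seed budget. Non-binding: labor (20 unused).
By complementary slackness, y = 0 for the non-binding constraint.
Dual feasibility on the basic columns requires 2·y_fertilizer + 1·y_seed budget = 20.5, 4·y_fertilizer + 3·y_seed budget = 46.5.
Solving: y_fertilizer = 7.5, y_seed budget = 5.5.
Shadow price of seed budget = 5.5.

5.5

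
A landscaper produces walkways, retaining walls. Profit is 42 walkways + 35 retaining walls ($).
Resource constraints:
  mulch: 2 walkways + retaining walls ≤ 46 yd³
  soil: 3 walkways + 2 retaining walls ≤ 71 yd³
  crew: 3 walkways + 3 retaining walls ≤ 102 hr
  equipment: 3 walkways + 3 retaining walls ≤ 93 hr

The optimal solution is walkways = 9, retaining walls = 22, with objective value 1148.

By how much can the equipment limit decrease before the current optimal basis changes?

Binding constraints: soil, equipment. The basis is B = [[3,2],[3,3]] with det 3.
Per unit decrease in equipment, x* moves by d = (0.6667, -1).
The basis stays optimal until mulch becomes binding; allowable decrease = 18 hr.

18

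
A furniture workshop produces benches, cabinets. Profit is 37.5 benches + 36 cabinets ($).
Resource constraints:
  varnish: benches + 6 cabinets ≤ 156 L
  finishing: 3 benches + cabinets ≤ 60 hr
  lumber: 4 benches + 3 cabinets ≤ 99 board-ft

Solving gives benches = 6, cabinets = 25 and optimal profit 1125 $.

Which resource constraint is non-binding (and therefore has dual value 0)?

varnish: 156/156 (binding)
finishing: 43/60 (slack 17)
lumber: 99/99 (binding)
By complementary slackness, a constraint with positive slack has shadow price 0 → finishing.

finishing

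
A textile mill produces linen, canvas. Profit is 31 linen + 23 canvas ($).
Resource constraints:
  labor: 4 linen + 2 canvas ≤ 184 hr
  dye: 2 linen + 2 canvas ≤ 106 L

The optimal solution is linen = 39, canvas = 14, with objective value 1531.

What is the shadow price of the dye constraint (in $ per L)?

7.5

At the optimum: labor uses 184 of 184 (binding); dye uses 106 of 106 (binding).
Dual feasibility on the basic columns requires 4·y_labor + 2·y_dye = 31, 2·y_labor + 2·y_dye = 23.
Solving: y_labor = 4, y_dye = 7.5.
Shadow price of dye = 7.5.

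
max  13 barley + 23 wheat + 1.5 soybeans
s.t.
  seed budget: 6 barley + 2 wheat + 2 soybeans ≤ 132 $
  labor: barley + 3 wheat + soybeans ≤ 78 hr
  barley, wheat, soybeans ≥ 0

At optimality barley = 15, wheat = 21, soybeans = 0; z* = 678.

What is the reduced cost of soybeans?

At the optimum: seed budget uses 132 of 132 (binding); labor uses 78 of 78 (binding).
The binding rows give the dual system: 6·y_seed budget + 1·y_labor = 13 and 2·y_seed budget + 3·y_labor = 23.
This yields shadow prices y_seed budget = 1, y_labor = 7.
Reduced cost of soybeans: c₃ − yᵀa₃ = 1.5 − (1·2 + 7·1) = 1.5 − 9 = -7.5.

-7.5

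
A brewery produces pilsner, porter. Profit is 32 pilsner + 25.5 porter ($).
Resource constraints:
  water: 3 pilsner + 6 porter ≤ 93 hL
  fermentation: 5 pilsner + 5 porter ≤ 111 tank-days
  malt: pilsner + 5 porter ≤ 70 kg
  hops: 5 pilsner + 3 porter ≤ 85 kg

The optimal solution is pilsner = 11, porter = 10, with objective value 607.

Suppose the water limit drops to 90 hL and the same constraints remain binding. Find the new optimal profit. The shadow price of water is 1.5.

Δb = -3, so new z* = 607 + (1.5)·(-3) = 607 − 4.5 = 602.5.

602.5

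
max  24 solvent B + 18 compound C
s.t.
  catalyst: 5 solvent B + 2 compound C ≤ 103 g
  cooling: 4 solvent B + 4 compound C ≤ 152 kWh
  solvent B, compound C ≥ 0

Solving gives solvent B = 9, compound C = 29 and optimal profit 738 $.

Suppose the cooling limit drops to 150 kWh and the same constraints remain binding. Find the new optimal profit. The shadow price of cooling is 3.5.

731

Δb = -2, so new z* = 738 + (3.5)·(-2) = 738 − 7 = 731.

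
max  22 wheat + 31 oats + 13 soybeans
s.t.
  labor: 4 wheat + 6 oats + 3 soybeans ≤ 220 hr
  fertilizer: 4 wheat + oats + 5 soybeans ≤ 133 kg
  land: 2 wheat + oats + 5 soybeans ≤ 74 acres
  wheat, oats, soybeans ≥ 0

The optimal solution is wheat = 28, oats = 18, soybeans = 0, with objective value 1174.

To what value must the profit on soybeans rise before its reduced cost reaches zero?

20

Check each constraint at x*: labor 220/220 (tight); fertilizer 130/133 (slack 3); land 74/74 (tight).
By complementary slackness, y = 0 for the non-binding constraint.
From A_Bᵀ y = c: 4·y_labor + 2·y_land = 22; 6·y_labor + 1·y_land = 31.
Solving: y_labor = 5, y_land = 1.
soybeans enters the basis when its profit ≥ yᵀa₃ = 5·3 + 1·5 = 20.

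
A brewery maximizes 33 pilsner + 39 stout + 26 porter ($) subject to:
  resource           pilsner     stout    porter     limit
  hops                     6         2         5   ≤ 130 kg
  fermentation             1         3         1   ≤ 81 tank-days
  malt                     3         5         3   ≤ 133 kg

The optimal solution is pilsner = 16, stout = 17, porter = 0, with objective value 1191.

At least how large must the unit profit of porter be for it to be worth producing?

Binding: hops and malt. Non-binding: fermentation (14 unused).
Slack constraints have shadow price 0 (complementary slackness).
From A_Bᵀ y = c: 6·y_hops + 3·y_malt = 33; 2·y_hops + 5·y_malt = 39.
→ y_hops = 2 and y_malt = 7.
porter enters the basis when its profit ≥ yᵀa₃ = 2·5 + 7·3 = 31.

31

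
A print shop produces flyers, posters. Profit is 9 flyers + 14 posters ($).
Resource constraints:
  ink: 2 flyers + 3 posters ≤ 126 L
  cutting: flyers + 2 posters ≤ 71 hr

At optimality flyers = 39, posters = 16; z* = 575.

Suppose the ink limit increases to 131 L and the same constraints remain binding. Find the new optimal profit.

Check each constraint at x*: ink 126/126 (tight); cutting 71/71 (tight).
The binding rows give the dual system: 2·y_ink + 1·y_cutting = 9 and 3·y_ink + 2·y_cutting = 14.
This yields shadow prices y_ink = 4, y_cutting = 1.
Δz = y_ink·Δb = 4 × (5) = 20, so new z* = 575 + 20 = 595.

595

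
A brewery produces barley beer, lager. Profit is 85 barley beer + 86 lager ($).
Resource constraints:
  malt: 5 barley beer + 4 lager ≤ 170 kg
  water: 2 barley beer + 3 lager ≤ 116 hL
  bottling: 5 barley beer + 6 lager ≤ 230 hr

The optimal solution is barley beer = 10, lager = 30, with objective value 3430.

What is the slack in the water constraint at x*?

water used = 2·10 + 3·30 = 110; slack = 116 − 110 = 6.

6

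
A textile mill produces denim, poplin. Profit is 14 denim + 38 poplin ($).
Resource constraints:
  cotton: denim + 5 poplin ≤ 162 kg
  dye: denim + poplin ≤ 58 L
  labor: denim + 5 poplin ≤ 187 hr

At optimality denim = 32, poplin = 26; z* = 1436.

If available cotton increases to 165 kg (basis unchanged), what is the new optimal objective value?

1454

Check each constraint at x*: cotton 162/162 (tight); dye 58/58 (tight); labor 162/187 (slack 25).
By complementary slackness, y = 0 for the non-binding constraint.
From A_Bᵀ y = c: 1·y_cotton + 1·y_dye = 14; 5·y_cotton + 1·y_dye = 38.
→ y_cotton = 6 and y_dye = 8.
Δz = y_cotton·Δb = 6 × (3) = 18, so new z* = 1436 + 18 = 1454.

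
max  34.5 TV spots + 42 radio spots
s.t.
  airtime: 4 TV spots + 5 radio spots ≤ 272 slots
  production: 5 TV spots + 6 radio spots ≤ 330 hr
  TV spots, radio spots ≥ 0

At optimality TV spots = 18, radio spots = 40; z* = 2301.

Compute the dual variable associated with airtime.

3

At the optimum: airtime uses 272 of 272 (binding); production uses 330 of 330 (binding).
From A_Bᵀ y = c: 4·y_airtime + 5·y_production = 34.5; 5·y_airtime + 6·y_production = 42.
Solving: y_airtime = 3, y_production = 4.5.
Shadow price of airtime = 3.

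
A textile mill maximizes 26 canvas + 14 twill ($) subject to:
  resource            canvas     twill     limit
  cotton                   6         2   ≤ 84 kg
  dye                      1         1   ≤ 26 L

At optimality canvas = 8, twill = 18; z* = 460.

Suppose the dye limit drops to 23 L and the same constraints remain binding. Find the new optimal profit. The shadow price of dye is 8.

Δb = -3, so new z* = 460 + (8)·(-3) = 460 − 24 = 436.

436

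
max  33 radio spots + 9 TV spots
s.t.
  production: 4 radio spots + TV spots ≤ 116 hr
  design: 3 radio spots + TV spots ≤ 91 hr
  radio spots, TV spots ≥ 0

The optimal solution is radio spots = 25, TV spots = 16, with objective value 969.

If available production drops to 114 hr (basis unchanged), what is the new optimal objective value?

957

At the optimum: production uses 116 of 116 (binding); design uses 91 of 91 (binding).
The binding rows give the dual system: 4·y_production + 3·y_design = 33 and 1·y_production + 1·y_design = 9.
→ y_production = 6 and y_design = 3.
Δz = y_production·Δb = 6 × (-2) = -12, so new z* = 969 − 12 = 957.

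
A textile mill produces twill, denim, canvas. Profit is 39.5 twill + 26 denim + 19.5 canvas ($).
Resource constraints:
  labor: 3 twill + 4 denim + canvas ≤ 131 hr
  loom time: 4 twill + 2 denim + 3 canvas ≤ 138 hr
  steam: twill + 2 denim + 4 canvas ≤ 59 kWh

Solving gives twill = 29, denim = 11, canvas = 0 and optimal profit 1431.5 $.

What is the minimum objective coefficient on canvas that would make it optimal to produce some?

Binding: labor and loom time. Non-binding: steam (8 unused).
By complementary slackness, y = 0 for the non-binding constraint.
The binding rows give the dual system: 3·y_labor + 4·y_loom time = 39.5 and 4·y_labor + 2·y_loom time = 26.
Solving: y_labor = 2.5, y_loom time = 8.
canvas enters the basis when its profit ≥ yᵀa₃ = 2.5·1 + 8·3 = 26.5.

26.5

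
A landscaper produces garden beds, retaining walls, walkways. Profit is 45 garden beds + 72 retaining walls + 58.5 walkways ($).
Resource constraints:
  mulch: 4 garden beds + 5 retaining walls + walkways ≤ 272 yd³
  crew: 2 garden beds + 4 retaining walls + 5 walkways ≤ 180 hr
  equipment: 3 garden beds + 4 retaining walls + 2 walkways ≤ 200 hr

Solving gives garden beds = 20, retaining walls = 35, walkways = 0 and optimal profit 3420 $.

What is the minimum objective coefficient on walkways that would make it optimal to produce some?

63

Check each constraint at x*: mulch 255/272 (slack 17); crew 180/180 (tight); equipment 200/200 (tight).
Since mulch is not tight, its dual is 0.
The binding rows give the dual system: 2·y_crew + 3·y_equipment = 45 and 4·y_crew + 4·y_equipment = 72.
Solving: y_crew = 9, y_equipment = 9.
walkways enters the basis when its profit ≥ yᵀa₃ = 9·5 + 9·2 = 63.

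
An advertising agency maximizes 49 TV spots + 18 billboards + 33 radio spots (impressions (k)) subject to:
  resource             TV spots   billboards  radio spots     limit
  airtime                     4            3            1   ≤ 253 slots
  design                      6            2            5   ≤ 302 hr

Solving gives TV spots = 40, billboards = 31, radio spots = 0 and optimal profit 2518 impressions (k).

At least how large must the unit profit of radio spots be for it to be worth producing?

38.5

Check each constraint at x*: airtime 253/253 (tight); design 302/302 (tight).
From A_Bᵀ y = c: 4·y_airtime + 6·y_design = 49; 3·y_airtime + 2·y_design = 18.
→ y_airtime = 1 and y_design = 7.5.
radio spots enters the basis when its profit ≥ yᵀa₃ = 1·1 + 7.5·5 = 38.5.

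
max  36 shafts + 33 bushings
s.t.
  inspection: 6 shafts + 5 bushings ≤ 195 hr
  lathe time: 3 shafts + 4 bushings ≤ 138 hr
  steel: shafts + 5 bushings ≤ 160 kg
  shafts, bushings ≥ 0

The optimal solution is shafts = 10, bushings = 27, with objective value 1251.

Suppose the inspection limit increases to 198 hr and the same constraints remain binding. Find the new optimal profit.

Binding: inspection and lathe time. Non-binding: steel (15 unused).
By complementary slackness, y = 0 for the non-binding constraint.
The binding rows give the dual system: 6·y_inspection + 3·y_lathe time = 36 and 5·y_inspection + 4·y_lathe time = 33.
→ y_inspection = 5 and y_lathe time = 2.
Δz = y_inspection·Δb = 5 × (3) = 15, so new z* = 1251 + 15 = 1266.

1266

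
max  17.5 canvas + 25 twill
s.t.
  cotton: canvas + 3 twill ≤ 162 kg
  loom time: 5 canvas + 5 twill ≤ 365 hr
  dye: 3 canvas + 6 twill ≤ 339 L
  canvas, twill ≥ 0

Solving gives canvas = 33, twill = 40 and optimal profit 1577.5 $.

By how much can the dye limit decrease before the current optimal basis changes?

Binding constraints: loom time, dye. The basis is B = [[5,5],[3,6]] with det 15.
Per unit decrease in dye, x* moves by d = (0.3333, -0.3333).
The basis stays optimal until twill reaches 0; allowable decrease = 120 L.

120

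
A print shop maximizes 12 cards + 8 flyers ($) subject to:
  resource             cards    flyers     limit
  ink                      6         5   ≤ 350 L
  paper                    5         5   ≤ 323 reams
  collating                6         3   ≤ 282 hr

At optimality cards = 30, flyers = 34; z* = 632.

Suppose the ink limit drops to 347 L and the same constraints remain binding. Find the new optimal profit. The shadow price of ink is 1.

Δb = -3, so new z* = 632 + (1)·(-3) = 632 − 3 = 629.

629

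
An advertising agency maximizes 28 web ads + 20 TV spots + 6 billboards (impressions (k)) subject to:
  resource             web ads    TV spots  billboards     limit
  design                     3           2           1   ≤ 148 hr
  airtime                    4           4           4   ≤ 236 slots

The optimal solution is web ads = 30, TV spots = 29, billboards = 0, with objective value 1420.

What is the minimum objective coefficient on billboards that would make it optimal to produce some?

At the optimum: design uses 148 of 148 (binding); airtime uses 236 of 236 (binding).
The binding rows give the dual system: 3·y_design + 4·y_airtime = 28 and 2·y_design + 4·y_airtime = 20.
This yields shadow prices y_design = 8, y_airtime = 1.
billboards enters the basis when its profit ≥ yᵀa₃ = 8·1 + 1·4 = 12.

12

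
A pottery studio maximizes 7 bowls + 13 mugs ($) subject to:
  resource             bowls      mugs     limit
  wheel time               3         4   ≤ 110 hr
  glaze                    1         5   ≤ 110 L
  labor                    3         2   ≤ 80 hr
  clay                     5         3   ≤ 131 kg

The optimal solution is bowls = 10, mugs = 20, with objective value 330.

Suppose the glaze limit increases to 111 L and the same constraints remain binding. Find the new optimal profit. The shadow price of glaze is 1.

331

Δb = 1, so new z* = 330 + (1)·(1) = 330 + 1 = 331.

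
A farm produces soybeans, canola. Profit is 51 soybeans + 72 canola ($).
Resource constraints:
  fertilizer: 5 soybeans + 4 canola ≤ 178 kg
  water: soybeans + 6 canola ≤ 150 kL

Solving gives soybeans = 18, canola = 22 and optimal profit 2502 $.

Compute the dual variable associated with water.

6

Both fertilizer and water are binding at x*.
Dual feasibility on the basic columns requires 5·y_fertilizer + 1·y_water = 51, 4·y_fertilizer + 6·y_water = 72.
This yields shadow prices y_fertilizer = 9, y_water = 6.
Shadow price of water = 6.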